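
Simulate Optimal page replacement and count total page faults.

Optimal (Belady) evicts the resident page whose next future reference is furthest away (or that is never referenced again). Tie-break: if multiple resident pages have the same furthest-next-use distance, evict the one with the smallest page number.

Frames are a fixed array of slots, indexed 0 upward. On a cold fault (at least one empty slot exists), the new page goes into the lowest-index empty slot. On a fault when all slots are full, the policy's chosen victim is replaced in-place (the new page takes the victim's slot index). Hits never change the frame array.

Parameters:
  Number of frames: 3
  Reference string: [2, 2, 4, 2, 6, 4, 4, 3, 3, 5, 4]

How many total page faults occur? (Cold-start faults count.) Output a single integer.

Answer: 5

Derivation:
Step 0: ref 2 → FAULT, frames=[2,-,-]
Step 1: ref 2 → HIT, frames=[2,-,-]
Step 2: ref 4 → FAULT, frames=[2,4,-]
Step 3: ref 2 → HIT, frames=[2,4,-]
Step 4: ref 6 → FAULT, frames=[2,4,6]
Step 5: ref 4 → HIT, frames=[2,4,6]
Step 6: ref 4 → HIT, frames=[2,4,6]
Step 7: ref 3 → FAULT (evict 2), frames=[3,4,6]
Step 8: ref 3 → HIT, frames=[3,4,6]
Step 9: ref 5 → FAULT (evict 3), frames=[5,4,6]
Step 10: ref 4 → HIT, frames=[5,4,6]
Total faults: 5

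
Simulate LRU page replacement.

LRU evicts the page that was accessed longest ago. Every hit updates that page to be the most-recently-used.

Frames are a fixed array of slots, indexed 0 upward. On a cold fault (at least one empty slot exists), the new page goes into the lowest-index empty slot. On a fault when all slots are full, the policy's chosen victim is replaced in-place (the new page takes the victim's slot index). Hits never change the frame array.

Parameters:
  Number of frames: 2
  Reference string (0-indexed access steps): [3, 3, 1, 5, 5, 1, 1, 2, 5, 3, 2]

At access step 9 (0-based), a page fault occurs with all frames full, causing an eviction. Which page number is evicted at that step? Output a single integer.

Step 0: ref 3 -> FAULT, frames=[3,-]
Step 1: ref 3 -> HIT, frames=[3,-]
Step 2: ref 1 -> FAULT, frames=[3,1]
Step 3: ref 5 -> FAULT, evict 3, frames=[5,1]
Step 4: ref 5 -> HIT, frames=[5,1]
Step 5: ref 1 -> HIT, frames=[5,1]
Step 6: ref 1 -> HIT, frames=[5,1]
Step 7: ref 2 -> FAULT, evict 5, frames=[2,1]
Step 8: ref 5 -> FAULT, evict 1, frames=[2,5]
Step 9: ref 3 -> FAULT, evict 2, frames=[3,5]
At step 9: evicted page 2

Answer: 2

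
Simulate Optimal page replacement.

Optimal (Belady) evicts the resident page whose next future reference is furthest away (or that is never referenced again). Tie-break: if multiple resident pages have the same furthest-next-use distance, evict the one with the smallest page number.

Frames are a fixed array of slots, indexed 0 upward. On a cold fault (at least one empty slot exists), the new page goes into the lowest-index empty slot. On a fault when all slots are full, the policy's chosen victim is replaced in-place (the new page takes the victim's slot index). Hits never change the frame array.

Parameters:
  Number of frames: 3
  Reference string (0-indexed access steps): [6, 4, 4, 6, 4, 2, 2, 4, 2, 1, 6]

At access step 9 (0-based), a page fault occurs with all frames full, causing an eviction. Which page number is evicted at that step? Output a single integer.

Answer: 2

Derivation:
Step 0: ref 6 -> FAULT, frames=[6,-,-]
Step 1: ref 4 -> FAULT, frames=[6,4,-]
Step 2: ref 4 -> HIT, frames=[6,4,-]
Step 3: ref 6 -> HIT, frames=[6,4,-]
Step 4: ref 4 -> HIT, frames=[6,4,-]
Step 5: ref 2 -> FAULT, frames=[6,4,2]
Step 6: ref 2 -> HIT, frames=[6,4,2]
Step 7: ref 4 -> HIT, frames=[6,4,2]
Step 8: ref 2 -> HIT, frames=[6,4,2]
Step 9: ref 1 -> FAULT, evict 2, frames=[6,4,1]
At step 9: evicted page 2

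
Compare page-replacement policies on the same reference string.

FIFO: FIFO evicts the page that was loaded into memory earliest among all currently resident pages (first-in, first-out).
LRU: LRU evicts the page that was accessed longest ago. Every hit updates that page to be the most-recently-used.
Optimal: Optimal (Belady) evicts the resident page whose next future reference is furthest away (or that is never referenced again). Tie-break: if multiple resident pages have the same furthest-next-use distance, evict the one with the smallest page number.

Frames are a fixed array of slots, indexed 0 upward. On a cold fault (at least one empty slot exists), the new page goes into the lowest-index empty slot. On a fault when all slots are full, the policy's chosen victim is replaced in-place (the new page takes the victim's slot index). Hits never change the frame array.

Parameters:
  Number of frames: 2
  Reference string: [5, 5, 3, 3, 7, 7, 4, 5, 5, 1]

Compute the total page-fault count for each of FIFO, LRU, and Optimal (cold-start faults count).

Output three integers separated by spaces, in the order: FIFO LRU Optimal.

Answer: 6 6 5

Derivation:
--- FIFO ---
  step 0: ref 5 -> FAULT, frames=[5,-] (faults so far: 1)
  step 1: ref 5 -> HIT, frames=[5,-] (faults so far: 1)
  step 2: ref 3 -> FAULT, frames=[5,3] (faults so far: 2)
  step 3: ref 3 -> HIT, frames=[5,3] (faults so far: 2)
  step 4: ref 7 -> FAULT, evict 5, frames=[7,3] (faults so far: 3)
  step 5: ref 7 -> HIT, frames=[7,3] (faults so far: 3)
  step 6: ref 4 -> FAULT, evict 3, frames=[7,4] (faults so far: 4)
  step 7: ref 5 -> FAULT, evict 7, frames=[5,4] (faults so far: 5)
  step 8: ref 5 -> HIT, frames=[5,4] (faults so far: 5)
  step 9: ref 1 -> FAULT, evict 4, frames=[5,1] (faults so far: 6)
  FIFO total faults: 6
--- LRU ---
  step 0: ref 5 -> FAULT, frames=[5,-] (faults so far: 1)
  step 1: ref 5 -> HIT, frames=[5,-] (faults so far: 1)
  step 2: ref 3 -> FAULT, frames=[5,3] (faults so far: 2)
  step 3: ref 3 -> HIT, frames=[5,3] (faults so far: 2)
  step 4: ref 7 -> FAULT, evict 5, frames=[7,3] (faults so far: 3)
  step 5: ref 7 -> HIT, frames=[7,3] (faults so far: 3)
  step 6: ref 4 -> FAULT, evict 3, frames=[7,4] (faults so far: 4)
  step 7: ref 5 -> FAULT, evict 7, frames=[5,4] (faults so far: 5)
  step 8: ref 5 -> HIT, frames=[5,4] (faults so far: 5)
  step 9: ref 1 -> FAULT, evict 4, frames=[5,1] (faults so far: 6)
  LRU total faults: 6
--- Optimal ---
  step 0: ref 5 -> FAULT, frames=[5,-] (faults so far: 1)
  step 1: ref 5 -> HIT, frames=[5,-] (faults so far: 1)
  step 2: ref 3 -> FAULT, frames=[5,3] (faults so far: 2)
  step 3: ref 3 -> HIT, frames=[5,3] (faults so far: 2)
  step 4: ref 7 -> FAULT, evict 3, frames=[5,7] (faults so far: 3)
  step 5: ref 7 -> HIT, frames=[5,7] (faults so far: 3)
  step 6: ref 4 -> FAULT, evict 7, frames=[5,4] (faults so far: 4)
  step 7: ref 5 -> HIT, frames=[5,4] (faults so far: 4)
  step 8: ref 5 -> HIT, frames=[5,4] (faults so far: 4)
  step 9: ref 1 -> FAULT, evict 4, frames=[5,1] (faults so far: 5)
  Optimal total faults: 5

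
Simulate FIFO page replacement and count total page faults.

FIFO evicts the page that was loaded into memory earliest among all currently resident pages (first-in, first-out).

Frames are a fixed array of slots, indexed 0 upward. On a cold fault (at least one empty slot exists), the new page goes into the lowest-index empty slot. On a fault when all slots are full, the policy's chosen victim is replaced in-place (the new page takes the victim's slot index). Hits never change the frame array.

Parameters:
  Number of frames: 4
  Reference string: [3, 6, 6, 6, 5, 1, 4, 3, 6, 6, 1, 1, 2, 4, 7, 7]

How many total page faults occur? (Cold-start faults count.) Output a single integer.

Answer: 9

Derivation:
Step 0: ref 3 → FAULT, frames=[3,-,-,-]
Step 1: ref 6 → FAULT, frames=[3,6,-,-]
Step 2: ref 6 → HIT, frames=[3,6,-,-]
Step 3: ref 6 → HIT, frames=[3,6,-,-]
Step 4: ref 5 → FAULT, frames=[3,6,5,-]
Step 5: ref 1 → FAULT, frames=[3,6,5,1]
Step 6: ref 4 → FAULT (evict 3), frames=[4,6,5,1]
Step 7: ref 3 → FAULT (evict 6), frames=[4,3,5,1]
Step 8: ref 6 → FAULT (evict 5), frames=[4,3,6,1]
Step 9: ref 6 → HIT, frames=[4,3,6,1]
Step 10: ref 1 → HIT, frames=[4,3,6,1]
Step 11: ref 1 → HIT, frames=[4,3,6,1]
Step 12: ref 2 → FAULT (evict 1), frames=[4,3,6,2]
Step 13: ref 4 → HIT, frames=[4,3,6,2]
Step 14: ref 7 → FAULT (evict 4), frames=[7,3,6,2]
Step 15: ref 7 → HIT, frames=[7,3,6,2]
Total faults: 9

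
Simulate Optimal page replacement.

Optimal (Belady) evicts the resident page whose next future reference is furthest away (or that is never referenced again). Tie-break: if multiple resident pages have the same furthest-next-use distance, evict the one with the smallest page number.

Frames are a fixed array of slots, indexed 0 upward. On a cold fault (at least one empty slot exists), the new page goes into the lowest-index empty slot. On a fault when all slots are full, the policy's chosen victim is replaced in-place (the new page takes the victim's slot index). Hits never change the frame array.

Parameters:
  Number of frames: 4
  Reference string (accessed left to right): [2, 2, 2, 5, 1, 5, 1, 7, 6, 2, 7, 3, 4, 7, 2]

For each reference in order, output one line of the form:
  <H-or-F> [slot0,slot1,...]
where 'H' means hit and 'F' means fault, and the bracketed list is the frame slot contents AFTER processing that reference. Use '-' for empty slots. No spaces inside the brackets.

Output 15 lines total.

F [2,-,-,-]
H [2,-,-,-]
H [2,-,-,-]
F [2,5,-,-]
F [2,5,1,-]
H [2,5,1,-]
H [2,5,1,-]
F [2,5,1,7]
F [2,5,6,7]
H [2,5,6,7]
H [2,5,6,7]
F [2,3,6,7]
F [2,4,6,7]
H [2,4,6,7]
H [2,4,6,7]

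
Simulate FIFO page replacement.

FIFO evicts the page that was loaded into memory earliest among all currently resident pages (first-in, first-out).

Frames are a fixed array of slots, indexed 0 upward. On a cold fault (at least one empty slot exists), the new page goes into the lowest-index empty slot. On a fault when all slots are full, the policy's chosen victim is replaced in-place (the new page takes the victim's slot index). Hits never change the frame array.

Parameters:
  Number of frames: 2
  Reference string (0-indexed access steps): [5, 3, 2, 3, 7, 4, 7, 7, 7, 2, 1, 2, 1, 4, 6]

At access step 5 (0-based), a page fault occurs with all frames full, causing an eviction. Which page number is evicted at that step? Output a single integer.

Answer: 2

Derivation:
Step 0: ref 5 -> FAULT, frames=[5,-]
Step 1: ref 3 -> FAULT, frames=[5,3]
Step 2: ref 2 -> FAULT, evict 5, frames=[2,3]
Step 3: ref 3 -> HIT, frames=[2,3]
Step 4: ref 7 -> FAULT, evict 3, frames=[2,7]
Step 5: ref 4 -> FAULT, evict 2, frames=[4,7]
At step 5: evicted page 2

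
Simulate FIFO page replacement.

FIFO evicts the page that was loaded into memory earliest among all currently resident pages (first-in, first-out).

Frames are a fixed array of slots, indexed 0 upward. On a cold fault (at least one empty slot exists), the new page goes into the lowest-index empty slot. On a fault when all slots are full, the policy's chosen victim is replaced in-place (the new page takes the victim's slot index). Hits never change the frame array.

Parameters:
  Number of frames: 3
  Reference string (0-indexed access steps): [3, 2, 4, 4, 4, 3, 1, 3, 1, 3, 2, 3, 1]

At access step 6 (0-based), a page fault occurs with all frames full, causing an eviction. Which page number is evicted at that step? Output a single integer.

Step 0: ref 3 -> FAULT, frames=[3,-,-]
Step 1: ref 2 -> FAULT, frames=[3,2,-]
Step 2: ref 4 -> FAULT, frames=[3,2,4]
Step 3: ref 4 -> HIT, frames=[3,2,4]
Step 4: ref 4 -> HIT, frames=[3,2,4]
Step 5: ref 3 -> HIT, frames=[3,2,4]
Step 6: ref 1 -> FAULT, evict 3, frames=[1,2,4]
At step 6: evicted page 3

Answer: 3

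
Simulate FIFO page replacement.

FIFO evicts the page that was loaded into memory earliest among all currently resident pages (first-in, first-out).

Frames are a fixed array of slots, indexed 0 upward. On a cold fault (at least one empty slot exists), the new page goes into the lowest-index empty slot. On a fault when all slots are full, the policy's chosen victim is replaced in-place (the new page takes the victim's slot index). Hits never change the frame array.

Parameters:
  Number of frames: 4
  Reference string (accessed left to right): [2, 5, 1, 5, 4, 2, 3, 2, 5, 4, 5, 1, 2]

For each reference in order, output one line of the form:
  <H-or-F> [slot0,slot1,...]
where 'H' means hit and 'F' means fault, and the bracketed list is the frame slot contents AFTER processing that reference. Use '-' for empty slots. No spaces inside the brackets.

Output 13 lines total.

F [2,-,-,-]
F [2,5,-,-]
F [2,5,1,-]
H [2,5,1,-]
F [2,5,1,4]
H [2,5,1,4]
F [3,5,1,4]
F [3,2,1,4]
F [3,2,5,4]
H [3,2,5,4]
H [3,2,5,4]
F [3,2,5,1]
H [3,2,5,1]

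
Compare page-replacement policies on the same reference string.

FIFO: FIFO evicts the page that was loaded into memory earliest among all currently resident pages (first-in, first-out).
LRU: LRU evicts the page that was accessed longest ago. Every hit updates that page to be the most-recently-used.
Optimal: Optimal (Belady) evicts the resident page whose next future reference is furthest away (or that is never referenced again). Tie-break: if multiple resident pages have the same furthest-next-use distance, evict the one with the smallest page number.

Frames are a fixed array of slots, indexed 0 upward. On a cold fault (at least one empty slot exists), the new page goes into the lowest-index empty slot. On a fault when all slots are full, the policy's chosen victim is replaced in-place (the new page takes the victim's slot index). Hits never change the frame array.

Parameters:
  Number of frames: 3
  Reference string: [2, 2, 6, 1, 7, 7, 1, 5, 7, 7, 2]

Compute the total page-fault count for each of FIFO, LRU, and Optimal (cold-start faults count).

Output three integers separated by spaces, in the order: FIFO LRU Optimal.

Answer: 6 6 5

Derivation:
--- FIFO ---
  step 0: ref 2 -> FAULT, frames=[2,-,-] (faults so far: 1)
  step 1: ref 2 -> HIT, frames=[2,-,-] (faults so far: 1)
  step 2: ref 6 -> FAULT, frames=[2,6,-] (faults so far: 2)
  step 3: ref 1 -> FAULT, frames=[2,6,1] (faults so far: 3)
  step 4: ref 7 -> FAULT, evict 2, frames=[7,6,1] (faults so far: 4)
  step 5: ref 7 -> HIT, frames=[7,6,1] (faults so far: 4)
  step 6: ref 1 -> HIT, frames=[7,6,1] (faults so far: 4)
  step 7: ref 5 -> FAULT, evict 6, frames=[7,5,1] (faults so far: 5)
  step 8: ref 7 -> HIT, frames=[7,5,1] (faults so far: 5)
  step 9: ref 7 -> HIT, frames=[7,5,1] (faults so far: 5)
  step 10: ref 2 -> FAULT, evict 1, frames=[7,5,2] (faults so far: 6)
  FIFO total faults: 6
--- LRU ---
  step 0: ref 2 -> FAULT, frames=[2,-,-] (faults so far: 1)
  step 1: ref 2 -> HIT, frames=[2,-,-] (faults so far: 1)
  step 2: ref 6 -> FAULT, frames=[2,6,-] (faults so far: 2)
  step 3: ref 1 -> FAULT, frames=[2,6,1] (faults so far: 3)
  step 4: ref 7 -> FAULT, evict 2, frames=[7,6,1] (faults so far: 4)
  step 5: ref 7 -> HIT, frames=[7,6,1] (faults so far: 4)
  step 6: ref 1 -> HIT, frames=[7,6,1] (faults so far: 4)
  step 7: ref 5 -> FAULT, evict 6, frames=[7,5,1] (faults so far: 5)
  step 8: ref 7 -> HIT, frames=[7,5,1] (faults so far: 5)
  step 9: ref 7 -> HIT, frames=[7,5,1] (faults so far: 5)
  step 10: ref 2 -> FAULT, evict 1, frames=[7,5,2] (faults so far: 6)
  LRU total faults: 6
--- Optimal ---
  step 0: ref 2 -> FAULT, frames=[2,-,-] (faults so far: 1)
  step 1: ref 2 -> HIT, frames=[2,-,-] (faults so far: 1)
  step 2: ref 6 -> FAULT, frames=[2,6,-] (faults so far: 2)
  step 3: ref 1 -> FAULT, frames=[2,6,1] (faults so far: 3)
  step 4: ref 7 -> FAULT, evict 6, frames=[2,7,1] (faults so far: 4)
  step 5: ref 7 -> HIT, frames=[2,7,1] (faults so far: 4)
  step 6: ref 1 -> HIT, frames=[2,7,1] (faults so far: 4)
  step 7: ref 5 -> FAULT, evict 1, frames=[2,7,5] (faults so far: 5)
  step 8: ref 7 -> HIT, frames=[2,7,5] (faults so far: 5)
  step 9: ref 7 -> HIT, frames=[2,7,5] (faults so far: 5)
  step 10: ref 2 -> HIT, frames=[2,7,5] (faults so far: 5)
  Optimal total faults: 5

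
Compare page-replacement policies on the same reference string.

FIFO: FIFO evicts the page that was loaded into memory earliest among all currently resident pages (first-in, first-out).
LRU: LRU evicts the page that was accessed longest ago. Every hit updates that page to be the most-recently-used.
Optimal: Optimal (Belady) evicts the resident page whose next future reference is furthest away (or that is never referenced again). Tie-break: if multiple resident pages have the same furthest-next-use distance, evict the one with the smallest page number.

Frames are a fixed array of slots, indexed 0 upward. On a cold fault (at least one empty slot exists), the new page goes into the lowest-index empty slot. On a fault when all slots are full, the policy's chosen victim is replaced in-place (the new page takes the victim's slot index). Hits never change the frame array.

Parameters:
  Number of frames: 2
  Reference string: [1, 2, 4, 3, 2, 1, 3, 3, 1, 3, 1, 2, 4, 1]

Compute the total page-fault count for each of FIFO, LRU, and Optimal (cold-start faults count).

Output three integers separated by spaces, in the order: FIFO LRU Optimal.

--- FIFO ---
  step 0: ref 1 -> FAULT, frames=[1,-] (faults so far: 1)
  step 1: ref 2 -> FAULT, frames=[1,2] (faults so far: 2)
  step 2: ref 4 -> FAULT, evict 1, frames=[4,2] (faults so far: 3)
  step 3: ref 3 -> FAULT, evict 2, frames=[4,3] (faults so far: 4)
  step 4: ref 2 -> FAULT, evict 4, frames=[2,3] (faults so far: 5)
  step 5: ref 1 -> FAULT, evict 3, frames=[2,1] (faults so far: 6)
  step 6: ref 3 -> FAULT, evict 2, frames=[3,1] (faults so far: 7)
  step 7: ref 3 -> HIT, frames=[3,1] (faults so far: 7)
  step 8: ref 1 -> HIT, frames=[3,1] (faults so far: 7)
  step 9: ref 3 -> HIT, frames=[3,1] (faults so far: 7)
  step 10: ref 1 -> HIT, frames=[3,1] (faults so far: 7)
  step 11: ref 2 -> FAULT, evict 1, frames=[3,2] (faults so far: 8)
  step 12: ref 4 -> FAULT, evict 3, frames=[4,2] (faults so far: 9)
  step 13: ref 1 -> FAULT, evict 2, frames=[4,1] (faults so far: 10)
  FIFO total faults: 10
--- LRU ---
  step 0: ref 1 -> FAULT, frames=[1,-] (faults so far: 1)
  step 1: ref 2 -> FAULT, frames=[1,2] (faults so far: 2)
  step 2: ref 4 -> FAULT, evict 1, frames=[4,2] (faults so far: 3)
  step 3: ref 3 -> FAULT, evict 2, frames=[4,3] (faults so far: 4)
  step 4: ref 2 -> FAULT, evict 4, frames=[2,3] (faults so far: 5)
  step 5: ref 1 -> FAULT, evict 3, frames=[2,1] (faults so far: 6)
  step 6: ref 3 -> FAULT, evict 2, frames=[3,1] (faults so far: 7)
  step 7: ref 3 -> HIT, frames=[3,1] (faults so far: 7)
  step 8: ref 1 -> HIT, frames=[3,1] (faults so far: 7)
  step 9: ref 3 -> HIT, frames=[3,1] (faults so far: 7)
  step 10: ref 1 -> HIT, frames=[3,1] (faults so far: 7)
  step 11: ref 2 -> FAULT, evict 3, frames=[2,1] (faults so far: 8)
  step 12: ref 4 -> FAULT, evict 1, frames=[2,4] (faults so far: 9)
  step 13: ref 1 -> FAULT, evict 2, frames=[1,4] (faults so far: 10)
  LRU total faults: 10
--- Optimal ---
  step 0: ref 1 -> FAULT, frames=[1,-] (faults so far: 1)
  step 1: ref 2 -> FAULT, frames=[1,2] (faults so far: 2)
  step 2: ref 4 -> FAULT, evict 1, frames=[4,2] (faults so far: 3)
  step 3: ref 3 -> FAULT, evict 4, frames=[3,2] (faults so far: 4)
  step 4: ref 2 -> HIT, frames=[3,2] (faults so far: 4)
  step 5: ref 1 -> FAULT, evict 2, frames=[3,1] (faults so far: 5)
  step 6: ref 3 -> HIT, frames=[3,1] (faults so far: 5)
  step 7: ref 3 -> HIT, frames=[3,1] (faults so far: 5)
  step 8: ref 1 -> HIT, frames=[3,1] (faults so far: 5)
  step 9: ref 3 -> HIT, frames=[3,1] (faults so far: 5)
  step 10: ref 1 -> HIT, frames=[3,1] (faults so far: 5)
  step 11: ref 2 -> FAULT, evict 3, frames=[2,1] (faults so far: 6)
  step 12: ref 4 -> FAULT, evict 2, frames=[4,1] (faults so far: 7)
  step 13: ref 1 -> HIT, frames=[4,1] (faults so far: 7)
  Optimal total faults: 7

Answer: 10 10 7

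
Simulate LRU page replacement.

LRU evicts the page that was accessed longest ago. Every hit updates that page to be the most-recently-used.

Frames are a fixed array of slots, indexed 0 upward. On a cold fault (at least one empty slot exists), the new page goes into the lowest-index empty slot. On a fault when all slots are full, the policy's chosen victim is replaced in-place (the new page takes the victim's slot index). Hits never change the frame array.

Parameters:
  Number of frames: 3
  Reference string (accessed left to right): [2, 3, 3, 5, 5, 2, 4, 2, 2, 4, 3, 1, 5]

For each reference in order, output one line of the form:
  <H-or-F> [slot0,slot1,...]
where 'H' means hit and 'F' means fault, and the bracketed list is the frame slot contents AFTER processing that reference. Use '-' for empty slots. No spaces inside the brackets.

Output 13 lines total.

F [2,-,-]
F [2,3,-]
H [2,3,-]
F [2,3,5]
H [2,3,5]
H [2,3,5]
F [2,4,5]
H [2,4,5]
H [2,4,5]
H [2,4,5]
F [2,4,3]
F [1,4,3]
F [1,5,3]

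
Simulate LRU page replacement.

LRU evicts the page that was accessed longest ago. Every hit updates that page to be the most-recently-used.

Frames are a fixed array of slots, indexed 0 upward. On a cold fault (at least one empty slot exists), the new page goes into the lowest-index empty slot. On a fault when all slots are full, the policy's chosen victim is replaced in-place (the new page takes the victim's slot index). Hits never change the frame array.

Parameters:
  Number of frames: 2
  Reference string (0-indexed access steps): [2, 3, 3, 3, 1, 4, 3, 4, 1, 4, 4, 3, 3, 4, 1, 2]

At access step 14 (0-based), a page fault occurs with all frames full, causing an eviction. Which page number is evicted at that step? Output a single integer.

Step 0: ref 2 -> FAULT, frames=[2,-]
Step 1: ref 3 -> FAULT, frames=[2,3]
Step 2: ref 3 -> HIT, frames=[2,3]
Step 3: ref 3 -> HIT, frames=[2,3]
Step 4: ref 1 -> FAULT, evict 2, frames=[1,3]
Step 5: ref 4 -> FAULT, evict 3, frames=[1,4]
Step 6: ref 3 -> FAULT, evict 1, frames=[3,4]
Step 7: ref 4 -> HIT, frames=[3,4]
Step 8: ref 1 -> FAULT, evict 3, frames=[1,4]
Step 9: ref 4 -> HIT, frames=[1,4]
Step 10: ref 4 -> HIT, frames=[1,4]
Step 11: ref 3 -> FAULT, evict 1, frames=[3,4]
Step 12: ref 3 -> HIT, frames=[3,4]
Step 13: ref 4 -> HIT, frames=[3,4]
Step 14: ref 1 -> FAULT, evict 3, frames=[1,4]
At step 14: evicted page 3

Answer: 3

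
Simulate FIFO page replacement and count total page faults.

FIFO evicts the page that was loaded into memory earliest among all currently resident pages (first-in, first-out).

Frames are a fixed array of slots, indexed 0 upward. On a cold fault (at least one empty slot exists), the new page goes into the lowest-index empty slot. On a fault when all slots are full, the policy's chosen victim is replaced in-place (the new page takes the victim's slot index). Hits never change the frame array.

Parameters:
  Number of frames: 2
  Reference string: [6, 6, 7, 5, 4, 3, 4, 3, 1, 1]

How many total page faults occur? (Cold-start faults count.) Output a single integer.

Step 0: ref 6 → FAULT, frames=[6,-]
Step 1: ref 6 → HIT, frames=[6,-]
Step 2: ref 7 → FAULT, frames=[6,7]
Step 3: ref 5 → FAULT (evict 6), frames=[5,7]
Step 4: ref 4 → FAULT (evict 7), frames=[5,4]
Step 5: ref 3 → FAULT (evict 5), frames=[3,4]
Step 6: ref 4 → HIT, frames=[3,4]
Step 7: ref 3 → HIT, frames=[3,4]
Step 8: ref 1 → FAULT (evict 4), frames=[3,1]
Step 9: ref 1 → HIT, frames=[3,1]
Total faults: 6

Answer: 6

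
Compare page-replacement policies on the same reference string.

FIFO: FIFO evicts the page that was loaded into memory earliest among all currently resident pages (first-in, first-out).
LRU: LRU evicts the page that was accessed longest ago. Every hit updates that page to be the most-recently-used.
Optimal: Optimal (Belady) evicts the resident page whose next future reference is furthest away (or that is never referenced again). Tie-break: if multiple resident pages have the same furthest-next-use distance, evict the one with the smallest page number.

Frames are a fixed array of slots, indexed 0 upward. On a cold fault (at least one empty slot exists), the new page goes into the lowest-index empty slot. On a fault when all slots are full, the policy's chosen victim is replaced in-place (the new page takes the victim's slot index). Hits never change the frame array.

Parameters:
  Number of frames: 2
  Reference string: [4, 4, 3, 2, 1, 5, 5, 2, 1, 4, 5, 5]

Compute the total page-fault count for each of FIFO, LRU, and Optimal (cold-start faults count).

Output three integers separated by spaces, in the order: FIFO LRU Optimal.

--- FIFO ---
  step 0: ref 4 -> FAULT, frames=[4,-] (faults so far: 1)
  step 1: ref 4 -> HIT, frames=[4,-] (faults so far: 1)
  step 2: ref 3 -> FAULT, frames=[4,3] (faults so far: 2)
  step 3: ref 2 -> FAULT, evict 4, frames=[2,3] (faults so far: 3)
  step 4: ref 1 -> FAULT, evict 3, frames=[2,1] (faults so far: 4)
  step 5: ref 5 -> FAULT, evict 2, frames=[5,1] (faults so far: 5)
  step 6: ref 5 -> HIT, frames=[5,1] (faults so far: 5)
  step 7: ref 2 -> FAULT, evict 1, frames=[5,2] (faults so far: 6)
  step 8: ref 1 -> FAULT, evict 5, frames=[1,2] (faults so far: 7)
  step 9: ref 4 -> FAULT, evict 2, frames=[1,4] (faults so far: 8)
  step 10: ref 5 -> FAULT, evict 1, frames=[5,4] (faults so far: 9)
  step 11: ref 5 -> HIT, frames=[5,4] (faults so far: 9)
  FIFO total faults: 9
--- LRU ---
  step 0: ref 4 -> FAULT, frames=[4,-] (faults so far: 1)
  step 1: ref 4 -> HIT, frames=[4,-] (faults so far: 1)
  step 2: ref 3 -> FAULT, frames=[4,3] (faults so far: 2)
  step 3: ref 2 -> FAULT, evict 4, frames=[2,3] (faults so far: 3)
  step 4: ref 1 -> FAULT, evict 3, frames=[2,1] (faults so far: 4)
  step 5: ref 5 -> FAULT, evict 2, frames=[5,1] (faults so far: 5)
  step 6: ref 5 -> HIT, frames=[5,1] (faults so far: 5)
  step 7: ref 2 -> FAULT, evict 1, frames=[5,2] (faults so far: 6)
  step 8: ref 1 -> FAULT, evict 5, frames=[1,2] (faults so far: 7)
  step 9: ref 4 -> FAULT, evict 2, frames=[1,4] (faults so far: 8)
  step 10: ref 5 -> FAULT, evict 1, frames=[5,4] (faults so far: 9)
  step 11: ref 5 -> HIT, frames=[5,4] (faults so far: 9)
  LRU total faults: 9
--- Optimal ---
  step 0: ref 4 -> FAULT, frames=[4,-] (faults so far: 1)
  step 1: ref 4 -> HIT, frames=[4,-] (faults so far: 1)
  step 2: ref 3 -> FAULT, frames=[4,3] (faults so far: 2)
  step 3: ref 2 -> FAULT, evict 3, frames=[4,2] (faults so far: 3)
  step 4: ref 1 -> FAULT, evict 4, frames=[1,2] (faults so far: 4)
  step 5: ref 5 -> FAULT, evict 1, frames=[5,2] (faults so far: 5)
  step 6: ref 5 -> HIT, frames=[5,2] (faults so far: 5)
  step 7: ref 2 -> HIT, frames=[5,2] (faults so far: 5)
  step 8: ref 1 -> FAULT, evict 2, frames=[5,1] (faults so far: 6)
  step 9: ref 4 -> FAULT, evict 1, frames=[5,4] (faults so far: 7)
  step 10: ref 5 -> HIT, frames=[5,4] (faults so far: 7)
  step 11: ref 5 -> HIT, frames=[5,4] (faults so far: 7)
  Optimal total faults: 7

Answer: 9 9 7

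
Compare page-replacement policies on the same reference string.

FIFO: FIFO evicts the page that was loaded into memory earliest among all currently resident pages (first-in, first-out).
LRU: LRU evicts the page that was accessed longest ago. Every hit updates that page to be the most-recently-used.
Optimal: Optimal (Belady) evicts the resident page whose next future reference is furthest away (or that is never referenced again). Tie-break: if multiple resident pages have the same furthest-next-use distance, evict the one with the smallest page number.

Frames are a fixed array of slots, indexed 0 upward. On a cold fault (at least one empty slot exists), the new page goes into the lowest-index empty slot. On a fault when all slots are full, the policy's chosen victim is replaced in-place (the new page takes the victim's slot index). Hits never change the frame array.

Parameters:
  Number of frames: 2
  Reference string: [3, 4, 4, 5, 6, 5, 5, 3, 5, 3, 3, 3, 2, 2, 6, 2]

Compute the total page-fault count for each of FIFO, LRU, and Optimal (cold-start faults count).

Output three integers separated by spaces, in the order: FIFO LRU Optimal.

--- FIFO ---
  step 0: ref 3 -> FAULT, frames=[3,-] (faults so far: 1)
  step 1: ref 4 -> FAULT, frames=[3,4] (faults so far: 2)
  step 2: ref 4 -> HIT, frames=[3,4] (faults so far: 2)
  step 3: ref 5 -> FAULT, evict 3, frames=[5,4] (faults so far: 3)
  step 4: ref 6 -> FAULT, evict 4, frames=[5,6] (faults so far: 4)
  step 5: ref 5 -> HIT, frames=[5,6] (faults so far: 4)
  step 6: ref 5 -> HIT, frames=[5,6] (faults so far: 4)
  step 7: ref 3 -> FAULT, evict 5, frames=[3,6] (faults so far: 5)
  step 8: ref 5 -> FAULT, evict 6, frames=[3,5] (faults so far: 6)
  step 9: ref 3 -> HIT, frames=[3,5] (faults so far: 6)
  step 10: ref 3 -> HIT, frames=[3,5] (faults so far: 6)
  step 11: ref 3 -> HIT, frames=[3,5] (faults so far: 6)
  step 12: ref 2 -> FAULT, evict 3, frames=[2,5] (faults so far: 7)
  step 13: ref 2 -> HIT, frames=[2,5] (faults so far: 7)
  step 14: ref 6 -> FAULT, evict 5, frames=[2,6] (faults so far: 8)
  step 15: ref 2 -> HIT, frames=[2,6] (faults so far: 8)
  FIFO total faults: 8
--- LRU ---
  step 0: ref 3 -> FAULT, frames=[3,-] (faults so far: 1)
  step 1: ref 4 -> FAULT, frames=[3,4] (faults so far: 2)
  step 2: ref 4 -> HIT, frames=[3,4] (faults so far: 2)
  step 3: ref 5 -> FAULT, evict 3, frames=[5,4] (faults so far: 3)
  step 4: ref 6 -> FAULT, evict 4, frames=[5,6] (faults so far: 4)
  step 5: ref 5 -> HIT, frames=[5,6] (faults so far: 4)
  step 6: ref 5 -> HIT, frames=[5,6] (faults so far: 4)
  step 7: ref 3 -> FAULT, evict 6, frames=[5,3] (faults so far: 5)
  step 8: ref 5 -> HIT, frames=[5,3] (faults so far: 5)
  step 9: ref 3 -> HIT, frames=[5,3] (faults so far: 5)
  step 10: ref 3 -> HIT, frames=[5,3] (faults so far: 5)
  step 11: ref 3 -> HIT, frames=[5,3] (faults so far: 5)
  step 12: ref 2 -> FAULT, evict 5, frames=[2,3] (faults so far: 6)
  step 13: ref 2 -> HIT, frames=[2,3] (faults so far: 6)
  step 14: ref 6 -> FAULT, evict 3, frames=[2,6] (faults so far: 7)
  step 15: ref 2 -> HIT, frames=[2,6] (faults so far: 7)
  LRU total faults: 7
--- Optimal ---
  step 0: ref 3 -> FAULT, frames=[3,-] (faults so far: 1)
  step 1: ref 4 -> FAULT, frames=[3,4] (faults so far: 2)
  step 2: ref 4 -> HIT, frames=[3,4] (faults so far: 2)
  step 3: ref 5 -> FAULT, evict 4, frames=[3,5] (faults so far: 3)
  step 4: ref 6 -> FAULT, evict 3, frames=[6,5] (faults so far: 4)
  step 5: ref 5 -> HIT, frames=[6,5] (faults so far: 4)
  step 6: ref 5 -> HIT, frames=[6,5] (faults so far: 4)
  step 7: ref 3 -> FAULT, evict 6, frames=[3,5] (faults so far: 5)
  step 8: ref 5 -> HIT, frames=[3,5] (faults so far: 5)
  step 9: ref 3 -> HIT, frames=[3,5] (faults so far: 5)
  step 10: ref 3 -> HIT, frames=[3,5] (faults so far: 5)
  step 11: ref 3 -> HIT, frames=[3,5] (faults so far: 5)
  step 12: ref 2 -> FAULT, evict 3, frames=[2,5] (faults so far: 6)
  step 13: ref 2 -> HIT, frames=[2,5] (faults so far: 6)
  step 14: ref 6 -> FAULT, evict 5, frames=[2,6] (faults so far: 7)
  step 15: ref 2 -> HIT, frames=[2,6] (faults so far: 7)
  Optimal total faults: 7

Answer: 8 7 7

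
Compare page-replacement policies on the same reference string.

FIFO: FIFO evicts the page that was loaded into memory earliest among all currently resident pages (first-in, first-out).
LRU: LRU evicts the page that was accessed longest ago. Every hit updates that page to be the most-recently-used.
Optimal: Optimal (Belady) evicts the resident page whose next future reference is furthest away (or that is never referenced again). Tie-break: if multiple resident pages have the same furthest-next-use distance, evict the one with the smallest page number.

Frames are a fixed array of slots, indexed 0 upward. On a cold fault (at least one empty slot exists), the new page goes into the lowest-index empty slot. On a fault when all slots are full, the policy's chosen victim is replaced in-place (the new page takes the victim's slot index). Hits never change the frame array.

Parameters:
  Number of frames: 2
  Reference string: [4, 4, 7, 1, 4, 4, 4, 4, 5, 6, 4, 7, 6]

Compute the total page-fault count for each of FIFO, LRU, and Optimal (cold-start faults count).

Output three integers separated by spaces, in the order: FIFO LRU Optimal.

Answer: 9 9 6

Derivation:
--- FIFO ---
  step 0: ref 4 -> FAULT, frames=[4,-] (faults so far: 1)
  step 1: ref 4 -> HIT, frames=[4,-] (faults so far: 1)
  step 2: ref 7 -> FAULT, frames=[4,7] (faults so far: 2)
  step 3: ref 1 -> FAULT, evict 4, frames=[1,7] (faults so far: 3)
  step 4: ref 4 -> FAULT, evict 7, frames=[1,4] (faults so far: 4)
  step 5: ref 4 -> HIT, frames=[1,4] (faults so far: 4)
  step 6: ref 4 -> HIT, frames=[1,4] (faults so far: 4)
  step 7: ref 4 -> HIT, frames=[1,4] (faults so far: 4)
  step 8: ref 5 -> FAULT, evict 1, frames=[5,4] (faults so far: 5)
  step 9: ref 6 -> FAULT, evict 4, frames=[5,6] (faults so far: 6)
  step 10: ref 4 -> FAULT, evict 5, frames=[4,6] (faults so far: 7)
  step 11: ref 7 -> FAULT, evict 6, frames=[4,7] (faults so far: 8)
  step 12: ref 6 -> FAULT, evict 4, frames=[6,7] (faults so far: 9)
  FIFO total faults: 9
--- LRU ---
  step 0: ref 4 -> FAULT, frames=[4,-] (faults so far: 1)
  step 1: ref 4 -> HIT, frames=[4,-] (faults so far: 1)
  step 2: ref 7 -> FAULT, frames=[4,7] (faults so far: 2)
  step 3: ref 1 -> FAULT, evict 4, frames=[1,7] (faults so far: 3)
  step 4: ref 4 -> FAULT, evict 7, frames=[1,4] (faults so far: 4)
  step 5: ref 4 -> HIT, frames=[1,4] (faults so far: 4)
  step 6: ref 4 -> HIT, frames=[1,4] (faults so far: 4)
  step 7: ref 4 -> HIT, frames=[1,4] (faults so far: 4)
  step 8: ref 5 -> FAULT, evict 1, frames=[5,4] (faults so far: 5)
  step 9: ref 6 -> FAULT, evict 4, frames=[5,6] (faults so far: 6)
  step 10: ref 4 -> FAULT, evict 5, frames=[4,6] (faults so far: 7)
  step 11: ref 7 -> FAULT, evict 6, frames=[4,7] (faults so far: 8)
  step 12: ref 6 -> FAULT, evict 4, frames=[6,7] (faults so far: 9)
  LRU total faults: 9
--- Optimal ---
  step 0: ref 4 -> FAULT, frames=[4,-] (faults so far: 1)
  step 1: ref 4 -> HIT, frames=[4,-] (faults so far: 1)
  step 2: ref 7 -> FAULT, frames=[4,7] (faults so far: 2)
  step 3: ref 1 -> FAULT, evict 7, frames=[4,1] (faults so far: 3)
  step 4: ref 4 -> HIT, frames=[4,1] (faults so far: 3)
  step 5: ref 4 -> HIT, frames=[4,1] (faults so far: 3)
  step 6: ref 4 -> HIT, frames=[4,1] (faults so far: 3)
  step 7: ref 4 -> HIT, frames=[4,1] (faults so far: 3)
  step 8: ref 5 -> FAULT, evict 1, frames=[4,5] (faults so far: 4)
  step 9: ref 6 -> FAULT, evict 5, frames=[4,6] (faults so far: 5)
  step 10: ref 4 -> HIT, frames=[4,6] (faults so far: 5)
  step 11: ref 7 -> FAULT, evict 4, frames=[7,6] (faults so far: 6)
  step 12: ref 6 -> HIT, frames=[7,6] (faults so far: 6)
  Optimal total faults: 6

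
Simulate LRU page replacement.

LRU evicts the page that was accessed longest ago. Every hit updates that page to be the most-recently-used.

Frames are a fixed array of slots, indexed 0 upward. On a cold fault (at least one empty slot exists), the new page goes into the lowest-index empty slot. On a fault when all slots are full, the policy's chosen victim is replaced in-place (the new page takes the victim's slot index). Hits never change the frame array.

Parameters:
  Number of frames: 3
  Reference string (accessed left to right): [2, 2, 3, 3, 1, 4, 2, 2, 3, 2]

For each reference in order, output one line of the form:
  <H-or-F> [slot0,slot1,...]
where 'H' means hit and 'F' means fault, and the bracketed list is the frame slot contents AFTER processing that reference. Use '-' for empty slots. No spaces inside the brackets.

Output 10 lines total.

F [2,-,-]
H [2,-,-]
F [2,3,-]
H [2,3,-]
F [2,3,1]
F [4,3,1]
F [4,2,1]
H [4,2,1]
F [4,2,3]
H [4,2,3]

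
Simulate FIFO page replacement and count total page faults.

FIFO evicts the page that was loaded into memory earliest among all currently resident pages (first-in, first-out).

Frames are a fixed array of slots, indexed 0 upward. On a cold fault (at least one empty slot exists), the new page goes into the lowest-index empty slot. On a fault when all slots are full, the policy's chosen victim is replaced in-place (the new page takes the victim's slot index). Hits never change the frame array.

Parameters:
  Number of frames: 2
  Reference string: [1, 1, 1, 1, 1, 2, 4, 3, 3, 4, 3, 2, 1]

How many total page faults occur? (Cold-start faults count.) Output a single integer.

Answer: 6

Derivation:
Step 0: ref 1 → FAULT, frames=[1,-]
Step 1: ref 1 → HIT, frames=[1,-]
Step 2: ref 1 → HIT, frames=[1,-]
Step 3: ref 1 → HIT, frames=[1,-]
Step 4: ref 1 → HIT, frames=[1,-]
Step 5: ref 2 → FAULT, frames=[1,2]
Step 6: ref 4 → FAULT (evict 1), frames=[4,2]
Step 7: ref 3 → FAULT (evict 2), frames=[4,3]
Step 8: ref 3 → HIT, frames=[4,3]
Step 9: ref 4 → HIT, frames=[4,3]
Step 10: ref 3 → HIT, frames=[4,3]
Step 11: ref 2 → FAULT (evict 4), frames=[2,3]
Step 12: ref 1 → FAULT (evict 3), frames=[2,1]
Total faults: 6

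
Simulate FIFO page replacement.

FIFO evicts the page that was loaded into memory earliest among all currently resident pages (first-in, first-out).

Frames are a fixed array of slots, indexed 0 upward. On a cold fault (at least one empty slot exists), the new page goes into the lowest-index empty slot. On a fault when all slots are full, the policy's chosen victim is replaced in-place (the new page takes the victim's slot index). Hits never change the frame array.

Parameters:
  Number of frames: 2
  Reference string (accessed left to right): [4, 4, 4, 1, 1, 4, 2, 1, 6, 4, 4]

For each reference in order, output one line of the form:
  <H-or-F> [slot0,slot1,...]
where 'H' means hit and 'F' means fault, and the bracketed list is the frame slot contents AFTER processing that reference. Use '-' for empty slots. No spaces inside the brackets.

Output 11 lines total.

F [4,-]
H [4,-]
H [4,-]
F [4,1]
H [4,1]
H [4,1]
F [2,1]
H [2,1]
F [2,6]
F [4,6]
H [4,6]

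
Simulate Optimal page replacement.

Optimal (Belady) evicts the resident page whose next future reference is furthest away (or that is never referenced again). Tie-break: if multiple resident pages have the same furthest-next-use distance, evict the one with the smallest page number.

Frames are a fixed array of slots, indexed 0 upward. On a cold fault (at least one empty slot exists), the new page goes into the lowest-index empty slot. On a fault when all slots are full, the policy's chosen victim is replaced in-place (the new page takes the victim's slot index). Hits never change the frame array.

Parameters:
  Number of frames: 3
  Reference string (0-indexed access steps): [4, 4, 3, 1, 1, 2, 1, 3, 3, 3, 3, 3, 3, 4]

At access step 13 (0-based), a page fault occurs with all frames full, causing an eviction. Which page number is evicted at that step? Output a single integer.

Step 0: ref 4 -> FAULT, frames=[4,-,-]
Step 1: ref 4 -> HIT, frames=[4,-,-]
Step 2: ref 3 -> FAULT, frames=[4,3,-]
Step 3: ref 1 -> FAULT, frames=[4,3,1]
Step 4: ref 1 -> HIT, frames=[4,3,1]
Step 5: ref 2 -> FAULT, evict 4, frames=[2,3,1]
Step 6: ref 1 -> HIT, frames=[2,3,1]
Step 7: ref 3 -> HIT, frames=[2,3,1]
Step 8: ref 3 -> HIT, frames=[2,3,1]
Step 9: ref 3 -> HIT, frames=[2,3,1]
Step 10: ref 3 -> HIT, frames=[2,3,1]
Step 11: ref 3 -> HIT, frames=[2,3,1]
Step 12: ref 3 -> HIT, frames=[2,3,1]
Step 13: ref 4 -> FAULT, evict 1, frames=[2,3,4]
At step 13: evicted page 1

Answer: 1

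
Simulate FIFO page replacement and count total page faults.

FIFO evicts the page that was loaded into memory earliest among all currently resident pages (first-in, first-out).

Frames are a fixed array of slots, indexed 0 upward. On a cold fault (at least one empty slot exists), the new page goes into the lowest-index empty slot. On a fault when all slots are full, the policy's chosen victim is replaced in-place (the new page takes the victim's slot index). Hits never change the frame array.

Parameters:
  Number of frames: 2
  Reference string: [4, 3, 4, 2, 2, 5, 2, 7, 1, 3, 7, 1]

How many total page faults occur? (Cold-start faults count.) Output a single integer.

Answer: 9

Derivation:
Step 0: ref 4 → FAULT, frames=[4,-]
Step 1: ref 3 → FAULT, frames=[4,3]
Step 2: ref 4 → HIT, frames=[4,3]
Step 3: ref 2 → FAULT (evict 4), frames=[2,3]
Step 4: ref 2 → HIT, frames=[2,3]
Step 5: ref 5 → FAULT (evict 3), frames=[2,5]
Step 6: ref 2 → HIT, frames=[2,5]
Step 7: ref 7 → FAULT (evict 2), frames=[7,5]
Step 8: ref 1 → FAULT (evict 5), frames=[7,1]
Step 9: ref 3 → FAULT (evict 7), frames=[3,1]
Step 10: ref 7 → FAULT (evict 1), frames=[3,7]
Step 11: ref 1 → FAULT (evict 3), frames=[1,7]
Total faults: 9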